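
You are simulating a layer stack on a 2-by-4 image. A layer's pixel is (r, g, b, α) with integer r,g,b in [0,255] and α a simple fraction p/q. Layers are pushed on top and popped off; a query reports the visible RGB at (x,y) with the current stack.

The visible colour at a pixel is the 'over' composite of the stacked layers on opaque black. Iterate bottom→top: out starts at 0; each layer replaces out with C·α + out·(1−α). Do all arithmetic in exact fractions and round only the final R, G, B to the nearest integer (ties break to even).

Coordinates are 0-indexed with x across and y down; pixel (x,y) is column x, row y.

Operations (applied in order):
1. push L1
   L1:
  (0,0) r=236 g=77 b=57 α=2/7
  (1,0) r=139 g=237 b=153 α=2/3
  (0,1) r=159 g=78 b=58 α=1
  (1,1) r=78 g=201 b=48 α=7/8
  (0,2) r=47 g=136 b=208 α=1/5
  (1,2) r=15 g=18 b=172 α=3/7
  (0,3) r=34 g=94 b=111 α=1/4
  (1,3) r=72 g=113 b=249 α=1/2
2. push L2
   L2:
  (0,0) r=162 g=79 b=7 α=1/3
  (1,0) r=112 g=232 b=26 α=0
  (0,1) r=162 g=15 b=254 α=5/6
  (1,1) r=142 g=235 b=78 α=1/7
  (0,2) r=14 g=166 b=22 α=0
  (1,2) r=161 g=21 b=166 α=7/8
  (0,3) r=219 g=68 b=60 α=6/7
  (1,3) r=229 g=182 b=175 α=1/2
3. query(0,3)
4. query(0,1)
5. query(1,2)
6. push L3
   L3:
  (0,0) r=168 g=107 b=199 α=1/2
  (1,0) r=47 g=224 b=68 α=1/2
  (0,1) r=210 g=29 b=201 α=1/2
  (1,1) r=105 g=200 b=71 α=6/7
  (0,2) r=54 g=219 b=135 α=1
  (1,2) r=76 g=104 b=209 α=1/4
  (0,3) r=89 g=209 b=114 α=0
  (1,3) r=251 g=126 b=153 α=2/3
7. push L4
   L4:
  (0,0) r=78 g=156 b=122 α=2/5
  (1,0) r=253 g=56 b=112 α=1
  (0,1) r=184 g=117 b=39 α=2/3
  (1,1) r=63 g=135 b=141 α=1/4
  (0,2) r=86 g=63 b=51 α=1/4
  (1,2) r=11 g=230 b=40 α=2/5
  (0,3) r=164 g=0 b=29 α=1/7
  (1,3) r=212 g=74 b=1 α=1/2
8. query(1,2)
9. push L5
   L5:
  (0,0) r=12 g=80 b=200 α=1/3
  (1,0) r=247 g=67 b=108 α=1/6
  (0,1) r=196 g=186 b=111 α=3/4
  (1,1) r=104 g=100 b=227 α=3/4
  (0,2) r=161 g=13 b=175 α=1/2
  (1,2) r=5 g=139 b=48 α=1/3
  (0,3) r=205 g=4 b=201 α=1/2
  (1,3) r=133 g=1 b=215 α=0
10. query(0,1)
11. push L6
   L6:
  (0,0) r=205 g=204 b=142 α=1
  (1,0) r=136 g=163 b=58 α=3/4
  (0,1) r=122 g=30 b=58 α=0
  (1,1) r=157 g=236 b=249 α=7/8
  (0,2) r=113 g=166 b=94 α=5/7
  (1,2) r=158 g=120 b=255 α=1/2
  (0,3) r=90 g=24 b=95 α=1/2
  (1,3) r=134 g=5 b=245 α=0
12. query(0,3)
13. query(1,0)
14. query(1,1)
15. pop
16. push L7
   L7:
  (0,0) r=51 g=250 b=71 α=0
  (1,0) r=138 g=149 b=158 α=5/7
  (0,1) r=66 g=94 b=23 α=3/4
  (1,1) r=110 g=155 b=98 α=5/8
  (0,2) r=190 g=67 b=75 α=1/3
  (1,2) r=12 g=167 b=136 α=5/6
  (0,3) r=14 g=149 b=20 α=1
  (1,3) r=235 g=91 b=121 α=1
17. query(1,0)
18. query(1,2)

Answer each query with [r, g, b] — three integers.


query (0,3) [L1,L2] — begin 0,0,0
L1 α=1/4: [17/2, 47/2, 111/4]
L2 α=6/7: [2645/14, 863/14, 1551/28]
rounded: [189, 62, 55]

(0,1) stack=L1,L2; from [0,0,0]:
+L1 (α=1) → [159, 78, 58]
+L2 (α=5/6) → [323/2, 51/2, 664/3]
→ [162, 26, 221]

at x=1,y=2 over L1,L2:
L1 α=3/7: [45/7, 54/7, 516/7]
L2 α=7/8: [3967/28, 1083/56, 4325/28]
→ [142, 19, 154]

query (1,2) [L1,L2,L3,L4] — begin 0,0,0
L1 α=3/7: [45/7, 54/7, 516/7]
L2 α=7/8: [3967/28, 1083/56, 4325/28]
L3 α=1/4: [14029/112, 9073/224, 18827/112]
L4 α=2/5: [44551/560, 130259/1120, 65441/560]
= [80, 116, 117]

(0,1) stack=L1,L2,L3,L4,L5; from [0,0,0]:
L1 α=1: [159, 78, 58]
L2 α=5/6: [323/2, 51/2, 664/3]
L3 α=1/2: [743/4, 109/4, 1267/6]
L4 α=2/3: [2215/12, 1045/12, 1735/18]
L5 α=3/4: [9271/48, 7741/48, 7729/72]
→ [193, 161, 107]

(0,3) stack=L1,L2,L3,L4,L5,L6; from [0,0,0]:
after L1 α=1/4: [17/2, 47/2, 111/4]
after L2 α=6/7: [2645/14, 863/14, 1551/28]
after L3 α=0: [2645/14, 863/14, 1551/28]
after L4 α=1/7: [9083/49, 2589/49, 5059/98]
after L5 α=1/2: [9564/49, 2785/98, 24757/196]
after L6 α=1/2: [6987/49, 5137/196, 43377/392]
= [143, 26, 111]

at x=1,y=0 over L1,L2,L3,L4,L5,L6:
after L1 α=2/3: [278/3, 158, 102]
after L2 α=0: [278/3, 158, 102]
after L3 α=1/2: [419/6, 191, 85]
after L4 α=1: [253, 56, 112]
after L5 α=1/6: [252, 347/6, 334/3]
after L6 α=3/4: [165, 3281/24, 214/3]
→ [165, 137, 71]

at x=1,y=1 over L1,L2,L3,L4,L5,L6:
L1 α=7/8: [273/4, 1407/8, 42]
L2 α=1/7: [1103/14, 5161/28, 330/7]
L3 α=6/7: [9923/98, 38761/196, 3312/49]
L4 α=1/4: [35943/392, 142743/784, 16845/196]
L5 α=3/4: [158247/1568, 377943/3136, 150321/784]
L6 α=7/8: [1881479/12544, 5558615/25088, 1516833/6272]
→ [150, 222, 242]

at x=1,y=0 over L1,L2,L3,L4,L5,L7:
after L1 α=2/3: [278/3, 158, 102]
after L2 α=0: [278/3, 158, 102]
after L3 α=1/2: [419/6, 191, 85]
after L4 α=1: [253, 56, 112]
after L5 α=1/6: [252, 347/6, 334/3]
after L7 α=5/7: [1194/7, 2582/21, 434/3]
rounded: [171, 123, 145]

query (1,2) [L1,L2,L3,L4,L5,L7] — begin 0,0,0
after L1 α=3/7: [45/7, 54/7, 516/7]
after L2 α=7/8: [3967/28, 1083/56, 4325/28]
after L3 α=1/4: [14029/112, 9073/224, 18827/112]
after L4 α=2/5: [44551/560, 130259/1120, 65441/560]
after L5 α=1/3: [15317/280, 208099/1680, 78881/840]
after L7 α=5/6: [32117/1680, 1610899/10080, 650081/5040]
= [19, 160, 129]


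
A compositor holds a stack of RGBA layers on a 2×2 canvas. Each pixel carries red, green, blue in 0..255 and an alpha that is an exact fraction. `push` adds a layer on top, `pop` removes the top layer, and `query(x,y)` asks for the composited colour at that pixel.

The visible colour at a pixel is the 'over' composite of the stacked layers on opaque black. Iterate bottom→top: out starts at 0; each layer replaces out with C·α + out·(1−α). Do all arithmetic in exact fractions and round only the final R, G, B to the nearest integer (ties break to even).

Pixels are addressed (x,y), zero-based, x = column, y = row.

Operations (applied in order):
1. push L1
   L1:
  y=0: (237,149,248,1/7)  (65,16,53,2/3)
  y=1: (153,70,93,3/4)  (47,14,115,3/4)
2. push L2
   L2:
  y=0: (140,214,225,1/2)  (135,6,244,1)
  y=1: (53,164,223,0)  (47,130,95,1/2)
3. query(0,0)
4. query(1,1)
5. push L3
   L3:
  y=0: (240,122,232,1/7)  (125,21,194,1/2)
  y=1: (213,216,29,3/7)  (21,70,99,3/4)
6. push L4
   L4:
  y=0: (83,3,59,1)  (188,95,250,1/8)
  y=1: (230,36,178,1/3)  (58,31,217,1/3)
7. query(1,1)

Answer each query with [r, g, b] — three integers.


query (0,0) [L1,L2] — begin 0,0,0
after L1 α=1/7: [237/7, 149/7, 248/7]
after L2 α=1/2: [1217/14, 1647/14, 1823/14]
= [87, 118, 130]

query (1,1) [L1,L2] — begin 0,0,0
+L1 (α=3/4) → [141/4, 21/2, 345/4]
+L2 (α=1/2) → [329/8, 281/4, 725/8]
= [41, 70, 91]

query (1,1) [L1,L2,L3,L4] — begin 0,0,0
after L1 α=3/4: [141/4, 21/2, 345/4]
after L2 α=1/2: [329/8, 281/4, 725/8]
after L3 α=3/4: [833/32, 1121/16, 3101/32]
after L4 α=1/3: [587/16, 1369/24, 2191/16]
= [37, 57, 137]


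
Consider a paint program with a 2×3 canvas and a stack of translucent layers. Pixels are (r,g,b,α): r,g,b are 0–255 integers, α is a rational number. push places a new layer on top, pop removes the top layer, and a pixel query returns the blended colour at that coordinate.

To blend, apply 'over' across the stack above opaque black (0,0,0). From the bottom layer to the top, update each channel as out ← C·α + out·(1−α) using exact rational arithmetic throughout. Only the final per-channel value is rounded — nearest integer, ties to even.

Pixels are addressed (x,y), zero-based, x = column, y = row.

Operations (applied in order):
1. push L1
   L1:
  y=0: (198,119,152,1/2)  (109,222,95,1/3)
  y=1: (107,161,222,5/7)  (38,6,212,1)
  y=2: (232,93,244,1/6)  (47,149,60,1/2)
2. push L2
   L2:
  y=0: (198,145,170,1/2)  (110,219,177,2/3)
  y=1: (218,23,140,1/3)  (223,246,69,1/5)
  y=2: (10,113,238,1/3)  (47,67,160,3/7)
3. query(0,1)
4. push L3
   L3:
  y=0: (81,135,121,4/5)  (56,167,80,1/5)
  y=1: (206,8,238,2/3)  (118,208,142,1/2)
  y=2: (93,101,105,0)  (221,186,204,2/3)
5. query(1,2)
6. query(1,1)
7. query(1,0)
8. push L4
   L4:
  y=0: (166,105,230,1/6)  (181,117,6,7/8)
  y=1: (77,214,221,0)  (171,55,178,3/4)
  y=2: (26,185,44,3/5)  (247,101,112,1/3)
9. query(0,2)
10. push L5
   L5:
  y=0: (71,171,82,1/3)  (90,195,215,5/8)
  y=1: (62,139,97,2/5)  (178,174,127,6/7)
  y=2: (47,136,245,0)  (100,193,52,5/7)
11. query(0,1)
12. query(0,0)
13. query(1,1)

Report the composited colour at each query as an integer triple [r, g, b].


(0,1) stack=L1,L2; from [0,0,0]:
+L1 (α=5/7) → [535/7, 115, 1110/7]
+L2 (α=1/3) → [2596/21, 253/3, 3200/21]
rounded: [124, 84, 152]

query (1,2) [L1,L2,L3] — begin 0,0,0
+L1 (α=1/2) → [47/2, 149/2, 30]
+L2 (α=3/7) → [235/7, 499/7, 600/7]
+L3 (α=2/3) → [3329/21, 3103/21, 1152/7]
= [159, 148, 165]

(1,1) stack=L1,L2,L3; from [0,0,0]:
L1 α=1: [38, 6, 212]
L2 α=1/5: [75, 54, 917/5]
L3 α=1/2: [193/2, 131, 1627/10]
rounded: [96, 131, 163]

at x=1,y=0 over L1,L2,L3:
+L1 (α=1/3) → [109/3, 74, 95/3]
+L2 (α=2/3) → [769/9, 512/3, 1157/9]
+L3 (α=1/5) → [716/9, 2549/15, 5348/45]
→ [80, 170, 119]

at x=0,y=2 over L1,L2,L3,L4:
after L1 α=1/6: [116/3, 31/2, 122/3]
after L2 α=1/3: [262/9, 48, 958/9]
after L3 α=0: [262/9, 48, 958/9]
after L4 α=3/5: [1226/45, 651/5, 3104/45]
= [27, 130, 69]

at x=0,y=1 over L1,L2,L3,L4,L5:
after L1 α=5/7: [535/7, 115, 1110/7]
after L2 α=1/3: [2596/21, 253/3, 3200/21]
after L3 α=2/3: [11248/63, 301/9, 13196/63]
after L4 α=0: [11248/63, 301/9, 13196/63]
after L5 α=2/5: [13852/105, 227/3, 3454/21]
rounded: [132, 76, 164]

(0,0) stack=L1,L2,L3,L4,L5; from [0,0,0]:
L1 α=1/2: [99, 119/2, 76]
L2 α=1/2: [297/2, 409/4, 123]
L3 α=4/5: [189/2, 2569/20, 607/5]
L4 α=1/6: [1277/12, 2989/24, 279/2]
L5 α=1/3: [1703/18, 5041/36, 361/3]
rounded: [95, 140, 120]

query (1,1) [L1,L2,L3,L4,L5] — begin 0,0,0
+L1 (α=1) → [38, 6, 212]
+L2 (α=1/5) → [75, 54, 917/5]
+L3 (α=1/2) → [193/2, 131, 1627/10]
+L4 (α=3/4) → [1219/8, 74, 6967/40]
+L5 (α=6/7) → [9763/56, 1118/7, 37447/280]
→ [174, 160, 134]


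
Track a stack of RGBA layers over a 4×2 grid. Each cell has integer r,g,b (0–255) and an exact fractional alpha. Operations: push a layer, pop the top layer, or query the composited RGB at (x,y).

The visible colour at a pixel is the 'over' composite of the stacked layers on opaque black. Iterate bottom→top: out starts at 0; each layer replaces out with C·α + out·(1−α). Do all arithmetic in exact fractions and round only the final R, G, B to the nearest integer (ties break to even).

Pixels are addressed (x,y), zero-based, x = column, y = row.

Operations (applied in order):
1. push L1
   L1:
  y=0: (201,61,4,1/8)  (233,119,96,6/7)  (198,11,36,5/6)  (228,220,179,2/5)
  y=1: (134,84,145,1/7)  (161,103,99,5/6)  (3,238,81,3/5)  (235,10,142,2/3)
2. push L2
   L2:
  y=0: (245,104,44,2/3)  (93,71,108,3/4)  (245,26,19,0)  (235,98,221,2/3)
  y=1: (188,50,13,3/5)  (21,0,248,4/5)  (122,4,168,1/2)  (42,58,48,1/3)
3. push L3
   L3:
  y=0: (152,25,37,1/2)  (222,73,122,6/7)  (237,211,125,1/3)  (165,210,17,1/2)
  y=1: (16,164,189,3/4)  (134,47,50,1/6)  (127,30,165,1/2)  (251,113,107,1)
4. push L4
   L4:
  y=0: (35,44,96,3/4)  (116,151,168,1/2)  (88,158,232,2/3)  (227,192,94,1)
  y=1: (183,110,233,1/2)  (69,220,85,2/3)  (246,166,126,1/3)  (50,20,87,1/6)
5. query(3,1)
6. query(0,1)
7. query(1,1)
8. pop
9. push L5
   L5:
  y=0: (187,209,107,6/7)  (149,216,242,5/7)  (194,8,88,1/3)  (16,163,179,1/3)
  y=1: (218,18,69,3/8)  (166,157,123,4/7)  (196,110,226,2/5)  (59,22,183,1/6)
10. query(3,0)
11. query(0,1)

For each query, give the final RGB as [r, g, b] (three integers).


query (3,1) [L1,L2,L3,L4] — begin 0,0,0
after L1 α=2/3: [470/3, 20/3, 284/3]
after L2 α=1/3: [1066/9, 214/9, 712/9]
after L3 α=1: [251, 113, 107]
after L4 α=1/6: [435/2, 195/2, 311/3]
rounded: [218, 98, 104]

at x=0,y=1 over L1,L2,L3,L4:
+L1 (α=1/7) → [134/7, 12, 145/7]
+L2 (α=3/5) → [4216/35, 174/5, 563/35]
+L3 (α=3/4) → [1474/35, 1317/10, 5102/35]
+L4 (α=1/2) → [7879/70, 2417/20, 13257/70]
rounded: [113, 121, 189]

(1,1) stack=L1,L2,L3,L4; from [0,0,0]:
+L1 (α=5/6) → [805/6, 515/6, 165/2]
+L2 (α=4/5) → [1309/30, 103/6, 2149/10]
+L3 (α=1/6) → [2113/36, 797/36, 2249/12]
+L4 (α=2/3) → [7081/108, 16637/108, 4289/36]
→ [66, 154, 119]

at x=3,y=0 over L1,L2,L3,L5:
L1 α=2/5: [456/5, 88, 358/5]
L2 α=2/3: [2806/15, 284/3, 856/5]
L3 α=1/2: [5281/30, 457/3, 941/10]
L5 α=1/3: [5521/45, 1403/9, 612/5]
= [123, 156, 122]

(0,1) stack=L1,L2,L3,L5; from [0,0,0]:
after L1 α=1/7: [134/7, 12, 145/7]
after L2 α=3/5: [4216/35, 174/5, 563/35]
after L3 α=3/4: [1474/35, 1317/10, 5102/35]
after L5 α=3/8: [1513/14, 1425/16, 6551/56]
→ [108, 89, 117]


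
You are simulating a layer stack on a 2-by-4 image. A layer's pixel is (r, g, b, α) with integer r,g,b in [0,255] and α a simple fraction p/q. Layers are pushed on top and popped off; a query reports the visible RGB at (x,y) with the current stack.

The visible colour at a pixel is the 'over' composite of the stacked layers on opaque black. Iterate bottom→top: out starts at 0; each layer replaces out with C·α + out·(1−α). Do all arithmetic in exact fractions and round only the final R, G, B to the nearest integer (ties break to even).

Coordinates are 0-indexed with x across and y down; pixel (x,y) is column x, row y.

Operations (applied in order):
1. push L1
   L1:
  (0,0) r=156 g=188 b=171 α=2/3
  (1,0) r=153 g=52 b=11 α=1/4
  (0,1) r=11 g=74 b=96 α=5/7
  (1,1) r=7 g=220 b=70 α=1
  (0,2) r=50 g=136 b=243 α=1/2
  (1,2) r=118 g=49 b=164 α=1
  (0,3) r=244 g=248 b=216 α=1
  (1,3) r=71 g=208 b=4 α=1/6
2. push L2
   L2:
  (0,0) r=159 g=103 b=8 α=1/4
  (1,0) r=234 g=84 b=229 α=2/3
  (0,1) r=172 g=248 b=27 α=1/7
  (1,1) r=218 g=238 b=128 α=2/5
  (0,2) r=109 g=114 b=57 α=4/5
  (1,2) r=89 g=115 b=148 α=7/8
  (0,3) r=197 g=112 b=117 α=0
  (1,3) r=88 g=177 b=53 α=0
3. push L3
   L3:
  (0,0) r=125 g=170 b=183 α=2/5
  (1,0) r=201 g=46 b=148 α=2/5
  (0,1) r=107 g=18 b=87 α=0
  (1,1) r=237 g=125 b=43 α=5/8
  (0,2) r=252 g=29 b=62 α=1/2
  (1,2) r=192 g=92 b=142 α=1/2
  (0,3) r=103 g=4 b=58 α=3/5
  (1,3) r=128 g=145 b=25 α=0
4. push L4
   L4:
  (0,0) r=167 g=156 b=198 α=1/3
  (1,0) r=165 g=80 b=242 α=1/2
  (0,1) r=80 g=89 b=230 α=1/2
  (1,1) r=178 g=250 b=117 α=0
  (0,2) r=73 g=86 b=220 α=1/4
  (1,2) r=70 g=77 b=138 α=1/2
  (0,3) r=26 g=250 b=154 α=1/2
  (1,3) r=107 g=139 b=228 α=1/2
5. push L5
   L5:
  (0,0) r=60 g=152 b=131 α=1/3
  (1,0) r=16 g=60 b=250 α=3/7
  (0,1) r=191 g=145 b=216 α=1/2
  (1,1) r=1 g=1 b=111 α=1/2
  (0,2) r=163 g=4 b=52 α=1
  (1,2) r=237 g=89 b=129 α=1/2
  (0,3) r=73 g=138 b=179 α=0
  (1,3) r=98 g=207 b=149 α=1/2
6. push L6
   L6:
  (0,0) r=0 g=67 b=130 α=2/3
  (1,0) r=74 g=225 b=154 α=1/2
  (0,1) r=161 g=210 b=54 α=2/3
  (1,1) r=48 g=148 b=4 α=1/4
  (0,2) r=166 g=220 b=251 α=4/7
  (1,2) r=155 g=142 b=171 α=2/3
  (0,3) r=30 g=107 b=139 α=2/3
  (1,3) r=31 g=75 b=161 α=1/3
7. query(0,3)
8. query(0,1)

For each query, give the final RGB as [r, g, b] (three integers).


(0,3) stack=L1,L2,L3,L4,L5,L6; from [0,0,0]:
L1 α=1: [244, 248, 216]
L2 α=0: [244, 248, 216]
L3 α=3/5: [797/5, 508/5, 606/5]
L4 α=1/2: [927/10, 879/5, 688/5]
L5 α=0: [927/10, 879/5, 688/5]
L6 α=2/3: [509/10, 1949/15, 2078/15]
rounded: [51, 130, 139]

(0,1) stack=L1,L2,L3,L4,L5,L6; from [0,0,0]:
after L1 α=5/7: [55/7, 370/7, 480/7]
after L2 α=1/7: [1534/49, 3956/49, 3069/49]
after L3 α=0: [1534/49, 3956/49, 3069/49]
after L4 α=1/2: [2727/49, 8317/98, 14339/98]
after L5 α=1/2: [6043/49, 22527/196, 35507/196]
after L6 α=2/3: [21821/147, 34949/196, 56675/588]
→ [148, 178, 96]


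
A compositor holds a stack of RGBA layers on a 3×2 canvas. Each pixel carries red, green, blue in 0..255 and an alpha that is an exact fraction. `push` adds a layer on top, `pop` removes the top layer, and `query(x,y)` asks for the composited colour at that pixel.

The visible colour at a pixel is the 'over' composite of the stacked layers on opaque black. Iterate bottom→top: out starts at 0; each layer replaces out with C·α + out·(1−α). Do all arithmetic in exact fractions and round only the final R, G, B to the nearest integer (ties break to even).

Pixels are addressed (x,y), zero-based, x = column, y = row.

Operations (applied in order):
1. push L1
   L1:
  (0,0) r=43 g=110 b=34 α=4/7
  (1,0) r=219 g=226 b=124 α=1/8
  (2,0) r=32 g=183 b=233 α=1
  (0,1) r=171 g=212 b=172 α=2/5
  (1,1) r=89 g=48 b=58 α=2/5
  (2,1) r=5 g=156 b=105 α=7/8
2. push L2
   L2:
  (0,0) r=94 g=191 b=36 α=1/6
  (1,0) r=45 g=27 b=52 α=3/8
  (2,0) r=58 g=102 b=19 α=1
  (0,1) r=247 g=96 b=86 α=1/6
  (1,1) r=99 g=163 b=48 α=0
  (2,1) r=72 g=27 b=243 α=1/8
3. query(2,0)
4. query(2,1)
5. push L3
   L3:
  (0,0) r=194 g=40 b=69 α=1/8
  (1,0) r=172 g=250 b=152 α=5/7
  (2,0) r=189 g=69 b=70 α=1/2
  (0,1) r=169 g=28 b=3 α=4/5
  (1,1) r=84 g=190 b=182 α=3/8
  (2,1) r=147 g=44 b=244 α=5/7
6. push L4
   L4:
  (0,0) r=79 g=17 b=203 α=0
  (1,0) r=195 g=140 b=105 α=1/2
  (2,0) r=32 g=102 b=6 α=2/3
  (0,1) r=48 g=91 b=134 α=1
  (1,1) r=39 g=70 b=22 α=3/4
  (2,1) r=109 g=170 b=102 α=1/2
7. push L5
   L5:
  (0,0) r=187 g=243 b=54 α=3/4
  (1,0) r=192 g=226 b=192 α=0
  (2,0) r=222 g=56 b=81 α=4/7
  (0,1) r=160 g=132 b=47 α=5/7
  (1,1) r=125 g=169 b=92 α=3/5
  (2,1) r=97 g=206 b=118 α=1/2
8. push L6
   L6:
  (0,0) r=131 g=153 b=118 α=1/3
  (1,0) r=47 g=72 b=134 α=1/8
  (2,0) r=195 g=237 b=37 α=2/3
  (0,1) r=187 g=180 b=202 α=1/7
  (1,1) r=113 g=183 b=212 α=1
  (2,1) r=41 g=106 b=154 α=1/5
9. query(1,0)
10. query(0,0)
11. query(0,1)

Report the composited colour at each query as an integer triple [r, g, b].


(2,0) stack=L1,L2; from [0,0,0]:
L1 α=1: [32, 183, 233]
L2 α=1: [58, 102, 19]
→ [58, 102, 19]

(2,1) stack=L1,L2; from [0,0,0]:
after L1 α=7/8: [35/8, 273/2, 735/8]
after L2 α=1/8: [821/64, 1965/16, 7089/64]
→ [13, 123, 111]

query (1,0) [L1,L2,L3,L4,L5,L6] — begin 0,0,0
+L1 (α=1/8) → [219/8, 113/4, 31/2]
+L2 (α=3/8) → [2175/64, 889/32, 467/16]
+L3 (α=5/7) → [29695/224, 20889/112, 6547/56]
+L4 (α=1/2) → [73375/448, 36569/224, 12427/112]
+L5 (α=0) → [73375/448, 36569/224, 12427/112]
+L6 (α=1/8) → [76383/512, 38873/256, 14571/128]
rounded: [149, 152, 114]

at x=0,y=0 over L1,L2,L3,L4,L5,L6:
L1 α=4/7: [172/7, 440/7, 136/7]
L2 α=1/6: [253/7, 1179/14, 466/21]
L3 α=1/8: [447/8, 1259/16, 673/24]
L4 α=0: [447/8, 1259/16, 673/24]
L5 α=3/4: [4935/32, 12923/64, 4561/96]
L6 α=1/3: [7031/48, 17819/96, 10225/144]
rounded: [146, 186, 71]

(0,1) stack=L1,L2,L3,L4,L5,L6; from [0,0,0]:
L1 α=2/5: [342/5, 424/5, 344/5]
L2 α=1/6: [589/6, 260/3, 215/3]
L3 α=4/5: [929/6, 596/15, 251/15]
L4 α=1: [48, 91, 134]
L5 α=5/7: [128, 842/7, 503/7]
L6 α=1/7: [955/7, 6312/49, 4432/49]
→ [136, 129, 90]


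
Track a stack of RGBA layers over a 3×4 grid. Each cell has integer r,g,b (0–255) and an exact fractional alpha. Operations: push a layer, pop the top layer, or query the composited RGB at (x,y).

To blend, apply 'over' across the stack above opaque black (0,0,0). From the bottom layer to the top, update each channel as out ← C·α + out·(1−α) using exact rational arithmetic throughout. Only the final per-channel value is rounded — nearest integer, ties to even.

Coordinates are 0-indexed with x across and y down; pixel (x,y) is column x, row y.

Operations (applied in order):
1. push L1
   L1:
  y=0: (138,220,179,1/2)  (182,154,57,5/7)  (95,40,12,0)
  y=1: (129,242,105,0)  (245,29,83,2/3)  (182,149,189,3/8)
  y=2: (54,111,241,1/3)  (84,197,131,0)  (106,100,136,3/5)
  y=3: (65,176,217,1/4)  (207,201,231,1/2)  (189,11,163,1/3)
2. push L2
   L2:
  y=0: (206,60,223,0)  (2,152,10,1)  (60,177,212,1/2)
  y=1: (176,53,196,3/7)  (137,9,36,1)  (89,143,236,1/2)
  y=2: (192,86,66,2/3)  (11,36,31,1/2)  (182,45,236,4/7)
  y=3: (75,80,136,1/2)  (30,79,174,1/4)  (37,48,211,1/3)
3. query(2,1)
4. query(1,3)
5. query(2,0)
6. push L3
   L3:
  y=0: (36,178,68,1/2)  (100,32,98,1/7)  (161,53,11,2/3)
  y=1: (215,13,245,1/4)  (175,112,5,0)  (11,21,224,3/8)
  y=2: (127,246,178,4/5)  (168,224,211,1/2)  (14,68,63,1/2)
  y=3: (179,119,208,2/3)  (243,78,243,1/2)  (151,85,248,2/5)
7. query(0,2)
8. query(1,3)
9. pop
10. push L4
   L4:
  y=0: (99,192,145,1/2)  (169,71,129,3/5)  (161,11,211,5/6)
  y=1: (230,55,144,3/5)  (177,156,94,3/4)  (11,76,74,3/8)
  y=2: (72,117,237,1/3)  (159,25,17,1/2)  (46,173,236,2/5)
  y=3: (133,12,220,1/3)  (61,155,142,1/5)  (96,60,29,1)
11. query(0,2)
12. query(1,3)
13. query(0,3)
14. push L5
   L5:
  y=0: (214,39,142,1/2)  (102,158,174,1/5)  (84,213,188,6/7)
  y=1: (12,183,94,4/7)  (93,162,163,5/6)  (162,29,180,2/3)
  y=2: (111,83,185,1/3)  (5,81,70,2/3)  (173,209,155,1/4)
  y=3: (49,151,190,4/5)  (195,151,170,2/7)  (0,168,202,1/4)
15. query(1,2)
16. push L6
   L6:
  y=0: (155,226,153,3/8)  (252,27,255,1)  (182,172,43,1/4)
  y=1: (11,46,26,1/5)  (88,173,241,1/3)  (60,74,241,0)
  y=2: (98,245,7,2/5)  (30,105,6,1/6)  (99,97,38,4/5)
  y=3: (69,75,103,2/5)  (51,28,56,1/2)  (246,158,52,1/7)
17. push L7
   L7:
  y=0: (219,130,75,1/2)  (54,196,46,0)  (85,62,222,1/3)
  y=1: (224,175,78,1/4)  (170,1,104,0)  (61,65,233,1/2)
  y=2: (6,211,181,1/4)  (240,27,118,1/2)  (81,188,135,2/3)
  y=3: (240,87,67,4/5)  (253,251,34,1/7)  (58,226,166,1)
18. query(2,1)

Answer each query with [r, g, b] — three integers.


at x=2,y=1 over L1,L2:
+L1 (α=3/8) → [273/4, 447/8, 567/8]
+L2 (α=1/2) → [629/8, 1591/16, 2455/16]
→ [79, 99, 153]

(1,3) stack=L1,L2; from [0,0,0]:
L1 α=1/2: [207/2, 201/2, 231/2]
L2 α=1/4: [681/8, 761/8, 1041/8]
→ [85, 95, 130]

(2,0) stack=L1,L2; from [0,0,0]:
after L1 α=0: [0, 0, 0]
after L2 α=1/2: [30, 177/2, 106]
rounded: [30, 88, 106]

query (0,2) [L1,L2,L3] — begin 0,0,0
L1 α=1/3: [18, 37, 241/3]
L2 α=2/3: [134, 209/3, 637/9]
L3 α=4/5: [642/5, 3161/15, 1409/9]
= [128, 211, 157]

at x=1,y=3 over L1,L2,L3:
L1 α=1/2: [207/2, 201/2, 231/2]
L2 α=1/4: [681/8, 761/8, 1041/8]
L3 α=1/2: [2625/16, 1385/16, 2985/16]
→ [164, 87, 187]

at x=0,y=2 over L1,L2,L4:
+L1 (α=1/3) → [18, 37, 241/3]
+L2 (α=2/3) → [134, 209/3, 637/9]
+L4 (α=1/3) → [340/3, 769/9, 3407/27]
= [113, 85, 126]

query (1,3) [L1,L2,L4] — begin 0,0,0
+L1 (α=1/2) → [207/2, 201/2, 231/2]
+L2 (α=1/4) → [681/8, 761/8, 1041/8]
+L4 (α=1/5) → [803/10, 1071/10, 265/2]
rounded: [80, 107, 132]

(0,3) stack=L1,L2,L4; from [0,0,0]:
L1 α=1/4: [65/4, 44, 217/4]
L2 α=1/2: [365/8, 62, 761/8]
L4 α=1/3: [299/4, 136/3, 547/4]
rounded: [75, 45, 137]

at x=1,y=2 over L1,L2,L4,L5:
after L1 α=0: [0, 0, 0]
after L2 α=1/2: [11/2, 18, 31/2]
after L4 α=1/2: [329/4, 43/2, 65/4]
after L5 α=2/3: [123/4, 367/6, 625/12]
rounded: [31, 61, 52]

(2,1) stack=L1,L2,L4,L5,L6,L7; from [0,0,0]:
L1 α=3/8: [273/4, 447/8, 567/8]
L2 α=1/2: [629/8, 1591/16, 2455/16]
L4 α=3/8: [3409/64, 11603/128, 15827/128]
L5 α=2/3: [24145/192, 19027/384, 61907/384]
L6 α=0: [24145/192, 19027/384, 61907/384]
L7 α=1/2: [35857/384, 43987/768, 151379/768]
= [93, 57, 197]


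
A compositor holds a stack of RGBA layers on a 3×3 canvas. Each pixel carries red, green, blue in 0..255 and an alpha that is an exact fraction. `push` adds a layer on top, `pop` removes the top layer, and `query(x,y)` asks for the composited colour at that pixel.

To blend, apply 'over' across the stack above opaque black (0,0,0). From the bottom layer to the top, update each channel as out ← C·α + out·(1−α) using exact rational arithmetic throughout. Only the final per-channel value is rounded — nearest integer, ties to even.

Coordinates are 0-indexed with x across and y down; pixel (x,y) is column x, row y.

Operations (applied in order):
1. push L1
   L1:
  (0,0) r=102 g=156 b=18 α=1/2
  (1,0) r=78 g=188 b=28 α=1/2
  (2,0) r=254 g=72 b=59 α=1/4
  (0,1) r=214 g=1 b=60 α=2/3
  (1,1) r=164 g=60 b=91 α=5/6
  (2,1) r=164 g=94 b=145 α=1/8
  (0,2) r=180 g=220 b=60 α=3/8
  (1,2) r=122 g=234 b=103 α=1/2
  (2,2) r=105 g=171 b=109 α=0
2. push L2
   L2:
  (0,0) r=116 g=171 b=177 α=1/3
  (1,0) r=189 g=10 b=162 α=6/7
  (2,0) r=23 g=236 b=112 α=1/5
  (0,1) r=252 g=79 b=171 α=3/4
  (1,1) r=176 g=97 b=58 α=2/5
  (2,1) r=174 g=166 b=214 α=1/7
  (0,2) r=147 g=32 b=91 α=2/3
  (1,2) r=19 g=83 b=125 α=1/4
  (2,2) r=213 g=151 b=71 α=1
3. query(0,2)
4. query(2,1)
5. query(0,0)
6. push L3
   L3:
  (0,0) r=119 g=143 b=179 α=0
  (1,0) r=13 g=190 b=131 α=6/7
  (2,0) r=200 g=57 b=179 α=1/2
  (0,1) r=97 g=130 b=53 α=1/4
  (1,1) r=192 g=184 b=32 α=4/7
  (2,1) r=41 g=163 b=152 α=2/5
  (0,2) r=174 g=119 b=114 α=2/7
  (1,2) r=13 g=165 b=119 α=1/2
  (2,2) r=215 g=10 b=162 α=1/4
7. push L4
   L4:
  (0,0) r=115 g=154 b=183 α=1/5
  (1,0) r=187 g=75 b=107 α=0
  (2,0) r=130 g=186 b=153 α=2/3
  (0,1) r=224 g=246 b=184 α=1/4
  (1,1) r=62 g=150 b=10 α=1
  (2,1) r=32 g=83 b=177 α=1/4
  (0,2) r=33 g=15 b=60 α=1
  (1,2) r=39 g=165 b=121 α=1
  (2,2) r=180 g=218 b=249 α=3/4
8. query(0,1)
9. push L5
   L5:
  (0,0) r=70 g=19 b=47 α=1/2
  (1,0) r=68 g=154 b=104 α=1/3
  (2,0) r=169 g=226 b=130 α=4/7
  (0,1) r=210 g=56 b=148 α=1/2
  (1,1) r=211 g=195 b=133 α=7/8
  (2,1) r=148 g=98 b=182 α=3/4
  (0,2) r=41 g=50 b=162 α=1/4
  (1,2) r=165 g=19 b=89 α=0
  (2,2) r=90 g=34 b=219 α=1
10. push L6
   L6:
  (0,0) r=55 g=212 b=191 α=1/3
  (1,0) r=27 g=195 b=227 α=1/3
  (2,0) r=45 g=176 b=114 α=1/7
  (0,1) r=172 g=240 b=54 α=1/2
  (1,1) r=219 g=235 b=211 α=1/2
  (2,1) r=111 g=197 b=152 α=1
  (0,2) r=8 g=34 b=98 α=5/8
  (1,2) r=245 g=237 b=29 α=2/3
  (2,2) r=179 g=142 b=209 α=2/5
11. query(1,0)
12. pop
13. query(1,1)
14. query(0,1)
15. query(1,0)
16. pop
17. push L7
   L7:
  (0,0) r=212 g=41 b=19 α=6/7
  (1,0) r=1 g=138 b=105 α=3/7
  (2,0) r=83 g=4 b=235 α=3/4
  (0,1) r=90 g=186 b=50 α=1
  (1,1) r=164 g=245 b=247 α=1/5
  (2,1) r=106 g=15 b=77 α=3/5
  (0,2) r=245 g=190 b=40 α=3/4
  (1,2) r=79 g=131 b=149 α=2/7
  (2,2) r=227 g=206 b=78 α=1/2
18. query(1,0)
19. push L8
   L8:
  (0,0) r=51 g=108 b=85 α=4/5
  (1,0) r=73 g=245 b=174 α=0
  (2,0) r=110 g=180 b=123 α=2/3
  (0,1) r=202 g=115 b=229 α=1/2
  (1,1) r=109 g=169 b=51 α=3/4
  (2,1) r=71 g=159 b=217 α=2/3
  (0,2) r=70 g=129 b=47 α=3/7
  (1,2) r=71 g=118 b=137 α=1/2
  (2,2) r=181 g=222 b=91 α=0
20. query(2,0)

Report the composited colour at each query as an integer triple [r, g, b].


(0,2) stack=L1,L2; from [0,0,0]:
+L1 (α=3/8) → [135/2, 165/2, 45/2]
+L2 (α=2/3) → [241/2, 293/6, 409/6]
→ [120, 49, 68]

(2,1) stack=L1,L2; from [0,0,0]:
after L1 α=1/8: [41/2, 47/4, 145/8]
after L2 α=1/7: [297/7, 473/14, 1291/28]
→ [42, 34, 46]

(0,0) stack=L1,L2; from [0,0,0]:
+L1 (α=1/2) → [51, 78, 9]
+L2 (α=1/3) → [218/3, 109, 65]
rounded: [73, 109, 65]

query (0,1) [L1,L2,L3,L4] — begin 0,0,0
+L1 (α=2/3) → [428/3, 2/3, 40]
+L2 (α=3/4) → [674/3, 713/12, 553/4]
+L3 (α=1/4) → [771/4, 1233/16, 1871/16]
+L4 (α=1/4) → [3209/16, 7635/64, 8557/64]
→ [201, 119, 134]

at x=1,y=0 over L1,L2,L3,L4,L5,L6:
+L1 (α=1/2) → [39, 94, 14]
+L2 (α=6/7) → [1173/7, 22, 986/7]
+L3 (α=6/7) → [1719/49, 166, 6488/49]
+L4 (α=0) → [1719/49, 166, 6488/49]
+L5 (α=1/3) → [6770/147, 162, 6024/49]
+L6 (α=1/3) → [17509/441, 173, 23171/147]
rounded: [40, 173, 158]

at x=1,y=1 over L1,L2,L3,L4,L5:
+L1 (α=5/6) → [410/3, 50, 455/6]
+L2 (α=2/5) → [762/5, 344/5, 687/10]
+L3 (α=4/7) → [6126/35, 4712/35, 3341/70]
+L4 (α=1) → [62, 150, 10]
+L5 (α=7/8) → [1539/8, 1515/8, 941/8]
rounded: [192, 189, 118]

at x=0,y=1 over L1,L2,L3,L4,L5:
L1 α=2/3: [428/3, 2/3, 40]
L2 α=3/4: [674/3, 713/12, 553/4]
L3 α=1/4: [771/4, 1233/16, 1871/16]
L4 α=1/4: [3209/16, 7635/64, 8557/64]
L5 α=1/2: [6569/32, 11219/128, 18029/128]
= [205, 88, 141]

at x=1,y=0 over L1,L2,L3,L4,L5:
after L1 α=1/2: [39, 94, 14]
after L2 α=6/7: [1173/7, 22, 986/7]
after L3 α=6/7: [1719/49, 166, 6488/49]
after L4 α=0: [1719/49, 166, 6488/49]
after L5 α=1/3: [6770/147, 162, 6024/49]
→ [46, 162, 123]

(1,0) stack=L1,L2,L3,L4,L7; from [0,0,0]:
after L1 α=1/2: [39, 94, 14]
after L2 α=6/7: [1173/7, 22, 986/7]
after L3 α=6/7: [1719/49, 166, 6488/49]
after L4 α=0: [1719/49, 166, 6488/49]
after L7 α=3/7: [7023/343, 154, 41387/343]
rounded: [20, 154, 121]

query (2,0) [L1,L2,L3,L4,L7,L8] — begin 0,0,0
after L1 α=1/4: [127/2, 18, 59/4]
after L2 α=1/5: [277/5, 308/5, 171/5]
after L3 α=1/2: [1277/10, 593/10, 533/5]
after L4 α=2/3: [3877/30, 4313/30, 2063/15]
after L7 α=3/4: [11347/120, 4673/120, 6319/30]
after L8 α=2/3: [37747/360, 47873/360, 13699/90]
rounded: [105, 133, 152]


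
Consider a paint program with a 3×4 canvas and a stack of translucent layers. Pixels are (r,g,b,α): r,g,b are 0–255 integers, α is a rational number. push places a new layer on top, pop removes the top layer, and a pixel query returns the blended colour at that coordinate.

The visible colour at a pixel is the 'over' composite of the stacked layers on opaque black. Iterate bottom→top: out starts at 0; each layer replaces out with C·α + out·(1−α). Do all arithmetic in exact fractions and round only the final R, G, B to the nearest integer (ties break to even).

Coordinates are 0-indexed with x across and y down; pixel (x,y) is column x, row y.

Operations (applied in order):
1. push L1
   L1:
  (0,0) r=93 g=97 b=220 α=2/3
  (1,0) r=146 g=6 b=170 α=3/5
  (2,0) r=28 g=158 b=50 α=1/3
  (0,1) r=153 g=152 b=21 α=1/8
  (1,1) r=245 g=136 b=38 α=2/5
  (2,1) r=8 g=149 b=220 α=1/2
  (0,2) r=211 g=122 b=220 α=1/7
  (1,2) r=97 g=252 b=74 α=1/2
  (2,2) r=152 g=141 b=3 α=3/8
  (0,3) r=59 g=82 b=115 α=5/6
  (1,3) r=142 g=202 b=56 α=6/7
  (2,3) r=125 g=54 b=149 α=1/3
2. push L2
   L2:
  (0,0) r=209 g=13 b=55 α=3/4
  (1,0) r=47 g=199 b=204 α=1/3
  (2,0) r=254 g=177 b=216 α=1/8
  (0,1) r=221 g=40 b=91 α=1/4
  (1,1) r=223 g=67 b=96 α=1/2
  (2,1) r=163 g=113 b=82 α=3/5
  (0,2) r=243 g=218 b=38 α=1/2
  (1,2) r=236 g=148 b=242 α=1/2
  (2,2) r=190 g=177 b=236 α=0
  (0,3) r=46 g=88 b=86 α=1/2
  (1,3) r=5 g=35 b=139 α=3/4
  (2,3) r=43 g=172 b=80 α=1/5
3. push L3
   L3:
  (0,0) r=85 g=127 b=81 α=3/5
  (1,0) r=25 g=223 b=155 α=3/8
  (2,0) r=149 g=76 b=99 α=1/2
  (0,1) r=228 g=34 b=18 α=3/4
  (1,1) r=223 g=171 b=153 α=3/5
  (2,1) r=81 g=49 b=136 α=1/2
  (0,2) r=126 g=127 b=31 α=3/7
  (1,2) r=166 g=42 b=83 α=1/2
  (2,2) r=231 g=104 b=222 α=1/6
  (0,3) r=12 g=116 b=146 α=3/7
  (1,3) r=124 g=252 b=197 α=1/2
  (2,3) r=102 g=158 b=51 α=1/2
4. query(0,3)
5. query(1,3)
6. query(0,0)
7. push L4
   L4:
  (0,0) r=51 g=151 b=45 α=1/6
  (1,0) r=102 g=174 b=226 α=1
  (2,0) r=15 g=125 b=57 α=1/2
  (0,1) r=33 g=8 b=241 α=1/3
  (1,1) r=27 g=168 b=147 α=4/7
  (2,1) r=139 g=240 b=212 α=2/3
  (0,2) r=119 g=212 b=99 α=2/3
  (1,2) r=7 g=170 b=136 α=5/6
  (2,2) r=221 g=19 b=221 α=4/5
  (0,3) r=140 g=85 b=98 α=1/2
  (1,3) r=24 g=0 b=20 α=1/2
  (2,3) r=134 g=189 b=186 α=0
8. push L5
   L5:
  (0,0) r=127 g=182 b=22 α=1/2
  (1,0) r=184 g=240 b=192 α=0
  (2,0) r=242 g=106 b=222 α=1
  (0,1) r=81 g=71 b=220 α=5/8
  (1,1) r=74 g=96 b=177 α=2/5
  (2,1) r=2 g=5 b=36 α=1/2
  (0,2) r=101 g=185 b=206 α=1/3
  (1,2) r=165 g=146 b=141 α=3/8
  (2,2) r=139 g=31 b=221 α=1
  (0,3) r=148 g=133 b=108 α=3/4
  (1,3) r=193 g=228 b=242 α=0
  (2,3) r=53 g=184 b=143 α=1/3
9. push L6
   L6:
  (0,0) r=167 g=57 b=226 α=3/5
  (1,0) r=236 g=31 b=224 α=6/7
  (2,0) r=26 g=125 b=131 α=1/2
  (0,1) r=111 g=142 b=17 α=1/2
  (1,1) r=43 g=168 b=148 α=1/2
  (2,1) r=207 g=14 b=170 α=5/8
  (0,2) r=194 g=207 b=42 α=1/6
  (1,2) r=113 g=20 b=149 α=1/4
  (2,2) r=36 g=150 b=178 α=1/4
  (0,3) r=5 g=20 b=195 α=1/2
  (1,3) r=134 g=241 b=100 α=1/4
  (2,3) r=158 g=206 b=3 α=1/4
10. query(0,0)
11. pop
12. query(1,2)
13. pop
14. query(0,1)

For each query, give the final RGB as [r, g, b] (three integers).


query (0,3) [L1,L2,L3] — begin 0,0,0
after L1 α=5/6: [295/6, 205/3, 575/6]
after L2 α=1/2: [571/12, 469/6, 1091/12]
after L3 α=3/7: [97/3, 1982/21, 2405/21]
→ [32, 94, 115]

query (1,3) [L1,L2,L3] — begin 0,0,0
+L1 (α=6/7) → [852/7, 1212/7, 48]
+L2 (α=3/4) → [957/28, 1947/28, 465/4]
+L3 (α=1/2) → [4429/56, 9003/56, 1253/8]
rounded: [79, 161, 157]

(0,0) stack=L1,L2,L3; from [0,0,0]:
after L1 α=2/3: [62, 194/3, 440/3]
after L2 α=3/4: [689/4, 311/12, 935/12]
after L3 α=3/5: [1199/10, 2597/30, 2393/30]
→ [120, 87, 80]

(0,0) stack=L1,L2,L3,L4,L5,L6; from [0,0,0]:
after L1 α=2/3: [62, 194/3, 440/3]
after L2 α=3/4: [689/4, 311/12, 935/12]
after L3 α=3/5: [1199/10, 2597/30, 2393/30]
after L4 α=1/6: [1301/12, 3503/36, 2663/36]
after L5 α=1/2: [2825/24, 10055/72, 3455/72]
after L6 α=3/5: [8837/60, 16211/180, 27863/180]
rounded: [147, 90, 155]

at x=1,y=2 over L1,L2,L3,L4,L5:
+L1 (α=1/2) → [97/2, 126, 37]
+L2 (α=1/2) → [569/4, 137, 279/2]
+L3 (α=1/2) → [1233/8, 179/2, 445/4]
+L4 (α=5/6) → [1513/48, 1879/12, 1055/8]
+L5 (α=3/8) → [31325/384, 14651/96, 8659/64]
= [82, 153, 135]

query (0,1) [L1,L2,L3,L4] — begin 0,0,0
after L1 α=1/8: [153/8, 19, 21/8]
after L2 α=1/4: [2227/32, 97/4, 791/32]
after L3 α=3/4: [24115/128, 505/16, 2519/128]
after L4 α=1/3: [26227/192, 569/24, 5981/64]
= [137, 24, 93]


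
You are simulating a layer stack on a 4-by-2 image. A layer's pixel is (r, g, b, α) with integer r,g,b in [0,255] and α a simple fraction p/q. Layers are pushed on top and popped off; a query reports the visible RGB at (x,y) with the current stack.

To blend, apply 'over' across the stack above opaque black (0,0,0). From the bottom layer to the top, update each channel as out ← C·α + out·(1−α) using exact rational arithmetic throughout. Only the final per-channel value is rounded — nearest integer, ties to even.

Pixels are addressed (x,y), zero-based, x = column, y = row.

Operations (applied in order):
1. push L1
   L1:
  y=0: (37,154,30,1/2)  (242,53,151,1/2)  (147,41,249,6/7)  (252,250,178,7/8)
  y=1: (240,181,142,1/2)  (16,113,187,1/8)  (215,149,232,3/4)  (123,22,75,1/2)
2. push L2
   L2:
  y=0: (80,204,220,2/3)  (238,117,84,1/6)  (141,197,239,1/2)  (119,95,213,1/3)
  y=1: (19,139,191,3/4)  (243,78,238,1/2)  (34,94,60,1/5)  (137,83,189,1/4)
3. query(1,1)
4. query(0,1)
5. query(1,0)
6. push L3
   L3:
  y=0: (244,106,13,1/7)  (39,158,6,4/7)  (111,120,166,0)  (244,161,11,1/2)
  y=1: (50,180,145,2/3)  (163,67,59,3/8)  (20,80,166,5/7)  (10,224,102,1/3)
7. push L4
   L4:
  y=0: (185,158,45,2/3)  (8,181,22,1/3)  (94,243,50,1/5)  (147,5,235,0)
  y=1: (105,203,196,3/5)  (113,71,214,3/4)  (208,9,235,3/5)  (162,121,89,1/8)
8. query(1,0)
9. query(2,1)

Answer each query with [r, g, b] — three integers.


(1,1) stack=L1,L2; from [0,0,0]:
+L1 (α=1/8) → [2, 113/8, 187/8]
+L2 (α=1/2) → [245/2, 737/16, 2091/16]
→ [122, 46, 131]

(0,1) stack=L1,L2; from [0,0,0]:
L1 α=1/2: [120, 181/2, 71]
L2 α=3/4: [177/4, 1015/8, 161]
→ [44, 127, 161]

at x=1,y=0 over L1,L2:
+L1 (α=1/2) → [121, 53/2, 151/2]
+L2 (α=1/6) → [281/2, 499/12, 923/12]
rounded: [140, 42, 77]

query (1,0) [L1,L2,L3,L4] — begin 0,0,0
L1 α=1/2: [121, 53/2, 151/2]
L2 α=1/6: [281/2, 499/12, 923/12]
L3 α=4/7: [165/2, 3027/28, 1019/28]
L4 α=1/3: [173/3, 5561/42, 1327/42]
rounded: [58, 132, 32]

query (2,1) [L1,L2,L3,L4] — begin 0,0,0
+L1 (α=3/4) → [645/4, 447/4, 174]
+L2 (α=1/5) → [679/5, 541/5, 756/5]
+L3 (α=5/7) → [1858/35, 3082/35, 5662/35]
+L4 (α=3/5) → [25556/175, 7109/175, 35999/175]
rounded: [146, 41, 206]


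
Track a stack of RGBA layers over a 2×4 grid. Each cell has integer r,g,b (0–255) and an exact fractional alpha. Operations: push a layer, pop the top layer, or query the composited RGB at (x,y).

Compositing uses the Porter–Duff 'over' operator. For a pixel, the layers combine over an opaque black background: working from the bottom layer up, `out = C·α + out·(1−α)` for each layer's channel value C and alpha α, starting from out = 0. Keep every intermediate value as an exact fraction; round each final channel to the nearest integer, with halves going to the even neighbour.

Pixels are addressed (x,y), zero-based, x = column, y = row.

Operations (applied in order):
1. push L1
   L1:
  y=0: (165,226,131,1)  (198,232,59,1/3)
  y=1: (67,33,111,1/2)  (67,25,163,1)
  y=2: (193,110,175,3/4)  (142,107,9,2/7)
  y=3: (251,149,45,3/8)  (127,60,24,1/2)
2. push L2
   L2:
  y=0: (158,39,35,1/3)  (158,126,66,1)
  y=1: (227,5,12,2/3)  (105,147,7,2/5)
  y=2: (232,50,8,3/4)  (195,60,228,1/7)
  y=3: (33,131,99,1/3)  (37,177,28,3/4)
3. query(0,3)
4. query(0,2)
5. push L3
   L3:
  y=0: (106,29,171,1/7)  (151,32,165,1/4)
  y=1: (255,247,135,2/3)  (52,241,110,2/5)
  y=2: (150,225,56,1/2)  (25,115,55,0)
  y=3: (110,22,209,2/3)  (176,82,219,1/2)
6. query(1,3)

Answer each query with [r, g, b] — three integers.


(0,3) stack=L1,L2; from [0,0,0]:
after L1 α=3/8: [753/8, 447/8, 135/8]
after L2 α=1/3: [295/4, 971/12, 177/4]
→ [74, 81, 44]

(0,2) stack=L1,L2; from [0,0,0]:
+L1 (α=3/4) → [579/4, 165/2, 525/4]
+L2 (α=3/4) → [3363/16, 465/8, 621/16]
→ [210, 58, 39]

query (1,3) [L1,L2,L3] — begin 0,0,0
L1 α=1/2: [127/2, 30, 12]
L2 α=3/4: [349/8, 561/4, 24]
L3 α=1/2: [1757/16, 889/8, 243/2]
→ [110, 111, 122]


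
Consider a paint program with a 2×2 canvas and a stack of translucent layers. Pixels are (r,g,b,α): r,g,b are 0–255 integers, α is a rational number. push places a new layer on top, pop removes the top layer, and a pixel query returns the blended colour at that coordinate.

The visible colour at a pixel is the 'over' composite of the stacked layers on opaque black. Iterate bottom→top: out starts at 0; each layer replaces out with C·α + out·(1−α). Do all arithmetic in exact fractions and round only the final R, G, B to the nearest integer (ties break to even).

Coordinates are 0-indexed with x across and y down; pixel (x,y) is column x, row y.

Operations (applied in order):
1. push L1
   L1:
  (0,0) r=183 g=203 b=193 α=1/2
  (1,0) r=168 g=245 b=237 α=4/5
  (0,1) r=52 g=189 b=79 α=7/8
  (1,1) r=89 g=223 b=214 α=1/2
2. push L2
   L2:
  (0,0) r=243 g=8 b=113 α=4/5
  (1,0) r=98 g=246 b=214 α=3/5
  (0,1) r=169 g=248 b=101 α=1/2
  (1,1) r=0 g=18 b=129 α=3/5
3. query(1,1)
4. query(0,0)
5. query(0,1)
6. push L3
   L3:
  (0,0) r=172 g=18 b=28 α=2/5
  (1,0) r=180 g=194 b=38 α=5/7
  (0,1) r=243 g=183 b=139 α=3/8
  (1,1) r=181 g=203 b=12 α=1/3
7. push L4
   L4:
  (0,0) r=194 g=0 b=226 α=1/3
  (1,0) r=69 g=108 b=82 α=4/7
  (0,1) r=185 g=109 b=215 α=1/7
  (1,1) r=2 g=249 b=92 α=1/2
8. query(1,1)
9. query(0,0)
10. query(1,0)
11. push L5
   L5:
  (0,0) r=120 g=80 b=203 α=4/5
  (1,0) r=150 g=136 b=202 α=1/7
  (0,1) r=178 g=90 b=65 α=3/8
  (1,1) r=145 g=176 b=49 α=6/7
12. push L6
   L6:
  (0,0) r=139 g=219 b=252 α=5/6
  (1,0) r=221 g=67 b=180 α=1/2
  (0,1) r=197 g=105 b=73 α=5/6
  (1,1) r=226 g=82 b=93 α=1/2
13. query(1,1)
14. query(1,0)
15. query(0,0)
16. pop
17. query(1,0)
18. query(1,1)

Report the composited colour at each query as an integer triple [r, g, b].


(1,1) stack=L1,L2; from [0,0,0]:
after L1 α=1/2: [89/2, 223/2, 107]
after L2 α=3/5: [89/5, 277/5, 601/5]
→ [18, 55, 120]

at x=0,y=0 over L1,L2:
after L1 α=1/2: [183/2, 203/2, 193/2]
after L2 α=4/5: [2127/10, 267/10, 1097/10]
= [213, 27, 110]

at x=0,y=1 over L1,L2:
+L1 (α=7/8) → [91/2, 1323/8, 553/8]
+L2 (α=1/2) → [429/4, 3307/16, 1361/16]
rounded: [107, 207, 85]

query (1,1) [L1,L2,L3,L4] — begin 0,0,0
+L1 (α=1/2) → [89/2, 223/2, 107]
+L2 (α=3/5) → [89/5, 277/5, 601/5]
+L3 (α=1/3) → [361/5, 523/5, 1262/15]
+L4 (α=1/2) → [371/10, 884/5, 1321/15]
→ [37, 177, 88]

at x=0,y=0 over L1,L2,L3,L4:
+L1 (α=1/2) → [183/2, 203/2, 193/2]
+L2 (α=4/5) → [2127/10, 267/10, 1097/10]
+L3 (α=2/5) → [9821/50, 1161/50, 3851/50]
+L4 (α=1/3) → [14671/75, 387/25, 3167/25]
→ [196, 15, 127]

at x=1,y=0 over L1,L2,L3,L4:
L1 α=4/5: [672/5, 196, 948/5]
L2 α=3/5: [2814/25, 226, 5106/25]
L3 α=5/7: [28128/175, 1422/7, 14962/175]
L4 α=4/7: [132684/1225, 7290/49, 102286/1225]
= [108, 149, 83]

(1,1) stack=L1,L2,L3,L4,L5,L6; from [0,0,0]:
+L1 (α=1/2) → [89/2, 223/2, 107]
+L2 (α=3/5) → [89/5, 277/5, 601/5]
+L3 (α=1/3) → [361/5, 523/5, 1262/15]
+L4 (α=1/2) → [371/10, 884/5, 1321/15]
+L5 (α=6/7) → [9071/70, 6164/35, 5731/105]
+L6 (α=1/2) → [24891/140, 4517/35, 7748/105]
= [178, 129, 74]

at x=1,y=0 over L1,L2,L3,L4,L5,L6:
+L1 (α=4/5) → [672/5, 196, 948/5]
+L2 (α=3/5) → [2814/25, 226, 5106/25]
+L3 (α=5/7) → [28128/175, 1422/7, 14962/175]
+L4 (α=4/7) → [132684/1225, 7290/49, 102286/1225]
+L5 (α=1/7) → [979854/8575, 50404/343, 861166/8575]
+L6 (α=1/2) → [2874929/17150, 73385/686, 1202333/8575]
→ [168, 107, 140]

query (0,0) [L1,L2,L3,L4,L5,L6] — begin 0,0,0
after L1 α=1/2: [183/2, 203/2, 193/2]
after L2 α=4/5: [2127/10, 267/10, 1097/10]
after L3 α=2/5: [9821/50, 1161/50, 3851/50]
after L4 α=1/3: [14671/75, 387/25, 3167/25]
after L5 α=4/5: [50671/375, 8387/125, 23467/125]
after L6 α=5/6: [155648/1125, 72631/375, 180967/750]
= [138, 194, 241]

(1,0) stack=L1,L2,L3,L4,L5; from [0,0,0]:
+L1 (α=4/5) → [672/5, 196, 948/5]
+L2 (α=3/5) → [2814/25, 226, 5106/25]
+L3 (α=5/7) → [28128/175, 1422/7, 14962/175]
+L4 (α=4/7) → [132684/1225, 7290/49, 102286/1225]
+L5 (α=1/7) → [979854/8575, 50404/343, 861166/8575]
→ [114, 147, 100]

at x=1,y=1 over L1,L2,L3,L4,L5:
+L1 (α=1/2) → [89/2, 223/2, 107]
+L2 (α=3/5) → [89/5, 277/5, 601/5]
+L3 (α=1/3) → [361/5, 523/5, 1262/15]
+L4 (α=1/2) → [371/10, 884/5, 1321/15]
+L5 (α=6/7) → [9071/70, 6164/35, 5731/105]
rounded: [130, 176, 55]
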